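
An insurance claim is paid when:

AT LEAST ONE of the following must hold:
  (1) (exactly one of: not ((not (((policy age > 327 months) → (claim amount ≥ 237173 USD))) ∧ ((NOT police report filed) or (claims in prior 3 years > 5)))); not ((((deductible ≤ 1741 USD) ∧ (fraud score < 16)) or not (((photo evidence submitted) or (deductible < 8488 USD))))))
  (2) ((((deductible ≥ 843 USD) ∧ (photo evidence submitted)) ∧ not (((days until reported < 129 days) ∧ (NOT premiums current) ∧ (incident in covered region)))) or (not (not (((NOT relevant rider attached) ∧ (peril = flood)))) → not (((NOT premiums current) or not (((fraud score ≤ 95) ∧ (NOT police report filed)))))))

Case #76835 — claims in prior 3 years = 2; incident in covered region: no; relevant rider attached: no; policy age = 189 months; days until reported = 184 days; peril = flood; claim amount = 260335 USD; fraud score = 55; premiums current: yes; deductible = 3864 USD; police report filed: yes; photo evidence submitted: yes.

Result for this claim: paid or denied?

Paid

Atomic conditions:
  policy age > 327 months: 189 > 327 is false
  claim amount ≥ 237173 USD: 260335 ≥ 237173 is true
  NOT police report filed: yes → false
  claims in prior 3 years > 5: 2 > 5 is false
  deductible ≤ 1741 USD: 3864 ≤ 1741 is false
  fraud score < 16: 55 < 16 is false
  photo evidence submitted: yes → true
  deductible < 8488 USD: 3864 < 8488 is true
  deductible ≥ 843 USD: 3864 ≥ 843 is true
  days until reported < 129 days: 184 < 129 is false
  NOT premiums current: yes → false
  incident in covered region: no → false
  NOT relevant rider attached: no → true
  peril = flood: flood == flood is true
  fraud score ≤ 95: 55 ≤ 95 is true
Combine:
[1.1.1.1.1] false → true (antecedent false ⇒ implication holds) = true
[1.1.1.1] NOT true = false
[1.1.1.2] false OR false = false
[1.1.1] false AND false = false
[1.1] NOT false = true
[1.2.1.1] false AND false = false
[1.2.1.2.1] true OR true = true
[1.2.1.2] NOT true = false
[1.2.1] false OR false = false
[1.2] NOT false = true
[1] exactly-one(true, true) = false
[2.1.1] true AND true = true
[2.1.2.1] false AND false AND false = false
[2.1.2] NOT false = true
[2.1] true AND true = true
[2.2.1.1.1] true AND true = true
[2.2.1.1] NOT true = false
[2.2.1] NOT false = true
[2.2.2.1.2.1] true AND false = false
[2.2.2.1.2] NOT false = true
[2.2.2.1] false OR true = true
[2.2.2] NOT true = false
[2.2] true → false = false
[2] true OR false = true
[root] false OR true = true
Overall: true → paid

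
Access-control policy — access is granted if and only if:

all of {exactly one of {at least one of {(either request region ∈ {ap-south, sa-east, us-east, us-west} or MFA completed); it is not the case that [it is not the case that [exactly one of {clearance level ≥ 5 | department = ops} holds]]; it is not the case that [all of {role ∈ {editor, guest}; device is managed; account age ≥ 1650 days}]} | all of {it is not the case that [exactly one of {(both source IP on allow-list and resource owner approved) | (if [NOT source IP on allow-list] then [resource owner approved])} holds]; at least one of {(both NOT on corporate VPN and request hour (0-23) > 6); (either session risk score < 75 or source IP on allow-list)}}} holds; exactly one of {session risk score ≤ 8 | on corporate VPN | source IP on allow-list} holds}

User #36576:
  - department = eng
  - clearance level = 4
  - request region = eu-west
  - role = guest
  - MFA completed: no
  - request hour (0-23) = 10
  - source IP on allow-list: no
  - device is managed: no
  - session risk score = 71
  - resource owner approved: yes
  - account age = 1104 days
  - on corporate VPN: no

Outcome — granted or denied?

Denied

Atomic conditions:
  request region ∈ {ap-south, sa-east, us-east, us-west}: eu-west is not in the set → false
  MFA completed: no → false
  clearance level ≥ 5: 4 ≥ 5 is false
  department = ops: eng == ops is false
  role ∈ {editor, guest}: guest is in the set → true
  device is managed: no → false
  account age ≥ 1650 days: 1104 ≥ 1650 is false
  source IP on allow-list: no → false
  resource owner approved: yes → true
  NOT source IP on allow-list: no → true
  NOT on corporate VPN: no → true
  request hour (0-23) > 6: 10 > 6 is true
  session risk score < 75: 71 < 75 is true
  session risk score ≤ 8: 71 ≤ 8 is false
  on corporate VPN: no → false
Combine:
[1.1.1] false OR false = false
[1.1.2.1.1] exactly-one(false, false) = false
[1.1.2.1] NOT false = true
[1.1.2] NOT true = false
[1.1.3.1] true AND false AND false = false
[1.1.3] NOT false = true
[1.1] false OR false OR true = true
[1.2.1.1.1] false AND true = false
[1.2.1.1.2] true → true = true
[1.2.1.1] exactly-one(false, true) = true
[1.2.1] NOT true = false
[1.2.2.1] true AND true = true
[1.2.2.2] true OR false = true
[1.2.2] true OR true = true
[1.2] false AND true = false
[1] exactly-one(true, false) = true
[2] exactly-one(false, false, false) = false
[root] true AND false = false
Overall: false → denied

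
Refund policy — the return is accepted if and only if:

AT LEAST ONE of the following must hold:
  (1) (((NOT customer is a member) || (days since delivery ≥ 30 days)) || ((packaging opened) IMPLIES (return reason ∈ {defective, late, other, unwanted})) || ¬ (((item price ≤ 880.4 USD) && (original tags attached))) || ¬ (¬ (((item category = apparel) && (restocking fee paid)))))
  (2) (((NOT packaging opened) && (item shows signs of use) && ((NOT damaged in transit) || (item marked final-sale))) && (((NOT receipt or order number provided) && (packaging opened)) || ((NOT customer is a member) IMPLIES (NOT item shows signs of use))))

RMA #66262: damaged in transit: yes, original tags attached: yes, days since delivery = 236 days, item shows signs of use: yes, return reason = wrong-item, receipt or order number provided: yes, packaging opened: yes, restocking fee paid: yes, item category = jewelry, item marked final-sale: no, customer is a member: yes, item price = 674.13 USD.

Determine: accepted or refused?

Accepted

Atomic conditions:
  NOT customer is a member: yes → false
  days since delivery ≥ 30 days: 236 ≥ 30 is true
  packaging opened: yes → true
  return reason ∈ {defective, late, other, unwanted}: wrong-item is not in the set → false
  item price ≤ 880.4 USD: 674.13 ≤ 880.4 is true
  original tags attached: yes → true
  item category = apparel: jewelry == apparel is false
  restocking fee paid: yes → true
  NOT packaging opened: yes → false
  item shows signs of use: yes → true
  NOT damaged in transit: yes → false
  item marked final-sale: no → false
  NOT receipt or order number provided: yes → false
  NOT item shows signs of use: yes → false
Combine:
[1.1] false OR true = true
[1.2] true → false = false
[1.3.1] true AND true = true
[1.3] NOT true = false
[1.4.1.1] false AND true = false
[1.4.1] NOT false = true
[1.4] NOT true = false
[1] true OR false OR false OR false = true
[2.1.3] false OR false = false
[2.1] false AND true AND false = false
[2.2.1] false AND true = false
[2.2.2] false → false (antecedent false ⇒ implication holds) = true
[2.2] false OR true = true
[2] false AND true = false
[root] true OR false = true
Overall: true → accepted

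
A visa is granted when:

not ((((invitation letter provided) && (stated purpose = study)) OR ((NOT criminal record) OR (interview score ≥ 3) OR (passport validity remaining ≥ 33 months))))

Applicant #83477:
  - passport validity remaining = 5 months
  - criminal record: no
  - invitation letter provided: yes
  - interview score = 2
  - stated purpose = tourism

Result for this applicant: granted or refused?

Refused

Atomic conditions:
  invitation letter provided: yes → true
  stated purpose = study: tourism == study is false
  NOT criminal record: no → true
  interview score ≥ 3: 2 ≥ 3 is false
  passport validity remaining ≥ 33 months: 5 ≥ 33 is false
Combine:
[1.1] true AND false = false
[1.2] true OR false OR false = true
[1] false OR true = true
[root] NOT true = false
Overall: false → refused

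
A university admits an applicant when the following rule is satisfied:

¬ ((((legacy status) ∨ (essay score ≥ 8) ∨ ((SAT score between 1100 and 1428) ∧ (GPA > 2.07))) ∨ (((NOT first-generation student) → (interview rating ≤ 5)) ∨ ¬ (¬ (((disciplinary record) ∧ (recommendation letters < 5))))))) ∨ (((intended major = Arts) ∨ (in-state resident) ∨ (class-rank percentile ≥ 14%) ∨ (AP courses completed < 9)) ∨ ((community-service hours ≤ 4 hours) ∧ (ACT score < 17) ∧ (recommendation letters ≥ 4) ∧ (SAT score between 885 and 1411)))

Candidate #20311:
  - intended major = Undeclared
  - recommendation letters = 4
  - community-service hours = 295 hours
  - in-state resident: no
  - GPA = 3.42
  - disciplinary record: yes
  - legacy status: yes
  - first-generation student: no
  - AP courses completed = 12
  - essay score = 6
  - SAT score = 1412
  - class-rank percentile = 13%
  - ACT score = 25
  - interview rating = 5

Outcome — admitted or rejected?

Atomic conditions:
  legacy status: yes → true
  essay score ≥ 8: 6 ≥ 8 is false
  SAT score between 1100 and 1428: 1412 in [1100, 1428] is true
  GPA > 2.07: 3.42 > 2.07 is true
  NOT first-generation student: no → true
  interview rating ≤ 5: 5 ≤ 5 is true
  disciplinary record: yes → true
  recommendation letters < 5: 4 < 5 is true
  intended major = Arts: Undeclared == Arts is false
  in-state resident: no → false
  class-rank percentile ≥ 14%: 13 ≥ 14 is false
  AP courses completed < 9: 12 < 9 is false
  community-service hours ≤ 4 hours: 295 ≤ 4 is false
  ACT score < 17: 25 < 17 is false
  recommendation letters ≥ 4: 4 ≥ 4 is true
  SAT score between 885 and 1411: 1412 in [885, 1411] is false
Combine:
[1.1.1.3] true AND true = true
[1.1.1] true OR false OR true = true
[1.1.2.1] true → true = true
[1.1.2.2.1.1] true AND true = true
[1.1.2.2.1] NOT true = false
[1.1.2.2] NOT false = true
[1.1.2] true OR true = true
[1.1] true OR true = true
[1] NOT true = false
[2.1] false OR false OR false OR false = false
[2.2] false AND false AND true AND false = false
[2] false OR false = false
[root] false OR false = false
Overall: false → rejected

Rejected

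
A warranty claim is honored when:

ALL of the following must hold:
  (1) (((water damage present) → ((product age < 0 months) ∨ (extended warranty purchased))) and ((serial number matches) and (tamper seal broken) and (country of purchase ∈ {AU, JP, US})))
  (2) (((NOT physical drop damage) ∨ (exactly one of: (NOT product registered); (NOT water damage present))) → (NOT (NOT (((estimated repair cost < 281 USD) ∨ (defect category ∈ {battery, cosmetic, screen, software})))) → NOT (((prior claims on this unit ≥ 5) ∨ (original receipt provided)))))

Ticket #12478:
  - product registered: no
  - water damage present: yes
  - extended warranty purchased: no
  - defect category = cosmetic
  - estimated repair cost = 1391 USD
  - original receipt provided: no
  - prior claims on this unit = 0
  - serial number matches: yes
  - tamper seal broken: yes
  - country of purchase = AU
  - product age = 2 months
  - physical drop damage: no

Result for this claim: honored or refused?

Atomic conditions:
  water damage present: yes → true
  product age < 0 months: 2 < 0 is false
  extended warranty purchased: no → false
  serial number matches: yes → true
  tamper seal broken: yes → true
  country of purchase ∈ {AU, JP, US}: AU is in the set → true
  NOT physical drop damage: no → true
  NOT product registered: no → true
  NOT water damage present: yes → false
  estimated repair cost < 281 USD: 1391 < 281 is false
  defect category ∈ {battery, cosmetic, screen, software}: cosmetic is in the set → true
  prior claims on this unit ≥ 5: 0 ≥ 5 is false
  original receipt provided: no → false
Combine:
[1.1.2] false OR false = false
[1.1] true → false = false
[1.2] true AND true AND true = true
[1] false AND true = false
[2.1.2] exactly-one(true, false) = true
[2.1] true OR true = true
[2.2.1.1.1] false OR true = true
[2.2.1.1] NOT true = false
[2.2.1] NOT false = true
[2.2.2.1] false OR false = false
[2.2.2] NOT false = true
[2.2] true → true = true
[2] true → true = true
[root] false AND true = false
Overall: false → refused

Refused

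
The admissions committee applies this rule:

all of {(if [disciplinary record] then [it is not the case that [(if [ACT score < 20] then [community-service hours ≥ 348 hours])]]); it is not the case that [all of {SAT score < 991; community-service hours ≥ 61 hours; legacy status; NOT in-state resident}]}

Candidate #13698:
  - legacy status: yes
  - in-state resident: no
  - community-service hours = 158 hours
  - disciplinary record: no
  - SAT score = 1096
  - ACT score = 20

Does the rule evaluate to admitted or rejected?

Atomic conditions:
  disciplinary record: no → false
  ACT score < 20: 20 < 20 is false
  community-service hours ≥ 348 hours: 158 ≥ 348 is false
  SAT score < 991: 1096 < 991 is false
  community-service hours ≥ 61 hours: 158 ≥ 61 is true
  legacy status: yes → true
  NOT in-state resident: no → true
Combine:
[1.2.1] false → false (antecedent false ⇒ implication holds) = true
[1.2] NOT true = false
[1] false → false (antecedent false ⇒ implication holds) = true
[2.1] false AND true AND true AND true = false
[2] NOT false = true
[root] true AND true = true
Overall: true → admitted

Admitted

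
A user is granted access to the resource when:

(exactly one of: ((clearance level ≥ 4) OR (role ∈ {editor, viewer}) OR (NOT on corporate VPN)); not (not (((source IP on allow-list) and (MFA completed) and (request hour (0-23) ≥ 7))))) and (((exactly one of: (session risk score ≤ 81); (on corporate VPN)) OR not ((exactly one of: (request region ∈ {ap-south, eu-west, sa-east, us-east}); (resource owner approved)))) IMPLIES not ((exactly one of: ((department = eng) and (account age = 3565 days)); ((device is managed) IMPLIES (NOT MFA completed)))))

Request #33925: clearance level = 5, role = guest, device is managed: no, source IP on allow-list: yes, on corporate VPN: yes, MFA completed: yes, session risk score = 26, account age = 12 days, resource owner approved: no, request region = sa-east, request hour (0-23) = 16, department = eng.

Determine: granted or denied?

Denied

Atomic conditions:
  clearance level ≥ 4: 5 ≥ 4 is true
  role ∈ {editor, viewer}: guest is not in the set → false
  NOT on corporate VPN: yes → false
  source IP on allow-list: yes → true
  MFA completed: yes → true
  request hour (0-23) ≥ 7: 16 ≥ 7 is true
  session risk score ≤ 81: 26 ≤ 81 is true
  on corporate VPN: yes → true
  request region ∈ {ap-south, eu-west, sa-east, us-east}: sa-east is in the set → true
  resource owner approved: no → false
  department = eng: eng == eng is true
  account age = 3565 days: 12 == 3565 is false
  device is managed: no → false
  NOT MFA completed: yes → false
Combine:
[1.1] true OR false OR false = true
[1.2.1.1] true AND true AND true = true
[1.2.1] NOT true = false
[1.2] NOT false = true
[1] exactly-one(true, true) = false
[2.1.1] exactly-one(true, true) = false
[2.1.2.1] exactly-one(true, false) = true
[2.1.2] NOT true = false
[2.1] false OR false = false
[2.2.1.1] true AND false = false
[2.2.1.2] false → false (antecedent false ⇒ implication holds) = true
[2.2.1] exactly-one(false, true) = true
[2.2] NOT true = false
[2] false → false (antecedent false ⇒ implication holds) = true
[root] false AND true = false
Overall: false → denied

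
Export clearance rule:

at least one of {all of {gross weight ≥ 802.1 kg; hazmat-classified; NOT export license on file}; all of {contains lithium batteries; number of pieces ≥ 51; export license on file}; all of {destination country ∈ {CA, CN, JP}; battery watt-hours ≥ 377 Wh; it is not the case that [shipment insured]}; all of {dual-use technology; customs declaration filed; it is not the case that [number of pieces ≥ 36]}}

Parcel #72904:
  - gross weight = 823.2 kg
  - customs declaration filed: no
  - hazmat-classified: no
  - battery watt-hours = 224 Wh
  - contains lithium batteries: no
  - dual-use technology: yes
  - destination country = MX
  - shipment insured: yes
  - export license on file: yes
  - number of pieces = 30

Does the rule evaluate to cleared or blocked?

Blocked

Atomic conditions:
  gross weight ≥ 802.1 kg: 823.2 ≥ 802.1 is true
  hazmat-classified: no → false
  NOT export license on file: yes → false
  contains lithium batteries: no → false
  number of pieces ≥ 51: 30 ≥ 51 is false
  export license on file: yes → true
  destination country ∈ {CA, CN, JP}: MX is not in the set → false
  battery watt-hours ≥ 377 Wh: 224 ≥ 377 is false
  shipment insured: yes → true
  dual-use technology: yes → true
  customs declaration filed: no → false
  number of pieces ≥ 36: 30 ≥ 36 is false
Combine:
[1] true AND false AND false = false
[2] false AND false AND true = false
[3.3] NOT true = false
[3] false AND false AND false = false
[4.3] NOT false = true
[4] true AND false AND true = false
[root] false OR false OR false OR false = false
Overall: false → blocked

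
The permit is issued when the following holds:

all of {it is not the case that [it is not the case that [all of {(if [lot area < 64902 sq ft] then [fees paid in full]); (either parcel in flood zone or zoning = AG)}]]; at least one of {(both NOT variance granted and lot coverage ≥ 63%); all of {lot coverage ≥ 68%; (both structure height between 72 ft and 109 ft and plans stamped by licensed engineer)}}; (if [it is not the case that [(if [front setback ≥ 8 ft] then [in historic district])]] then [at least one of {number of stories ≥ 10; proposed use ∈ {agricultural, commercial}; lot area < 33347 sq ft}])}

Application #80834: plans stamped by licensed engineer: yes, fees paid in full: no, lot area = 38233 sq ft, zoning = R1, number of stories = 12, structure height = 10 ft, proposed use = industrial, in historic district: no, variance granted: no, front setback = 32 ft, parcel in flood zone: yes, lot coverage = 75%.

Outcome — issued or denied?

Atomic conditions:
  lot area < 64902 sq ft: 38233 < 64902 is true
  fees paid in full: no → false
  parcel in flood zone: yes → true
  zoning = AG: R1 == AG is false
  NOT variance granted: no → true
  lot coverage ≥ 63%: 75 ≥ 63 is true
  lot coverage ≥ 68%: 75 ≥ 68 is true
  structure height between 72 ft and 109 ft: 10 in [72, 109] is false
  plans stamped by licensed engineer: yes → true
  front setback ≥ 8 ft: 32 ≥ 8 is true
  in historic district: no → false
  number of stories ≥ 10: 12 ≥ 10 is true
  proposed use ∈ {agricultural, commercial}: industrial is not in the set → false
  lot area < 33347 sq ft: 38233 < 33347 is false
Combine:
[1.1.1.1] true → false = false
[1.1.1.2] true OR false = true
[1.1.1] false AND true = false
[1.1] NOT false = true
[1] NOT true = false
[2.1] true AND true = true
[2.2.2] false AND true = false
[2.2] true AND false = false
[2] true OR false = true
[3.1.1] true → false = false
[3.1] NOT false = true
[3.2] true OR false OR false = true
[3] true → true = true
[root] false AND true AND true = false
Overall: false → denied

Denied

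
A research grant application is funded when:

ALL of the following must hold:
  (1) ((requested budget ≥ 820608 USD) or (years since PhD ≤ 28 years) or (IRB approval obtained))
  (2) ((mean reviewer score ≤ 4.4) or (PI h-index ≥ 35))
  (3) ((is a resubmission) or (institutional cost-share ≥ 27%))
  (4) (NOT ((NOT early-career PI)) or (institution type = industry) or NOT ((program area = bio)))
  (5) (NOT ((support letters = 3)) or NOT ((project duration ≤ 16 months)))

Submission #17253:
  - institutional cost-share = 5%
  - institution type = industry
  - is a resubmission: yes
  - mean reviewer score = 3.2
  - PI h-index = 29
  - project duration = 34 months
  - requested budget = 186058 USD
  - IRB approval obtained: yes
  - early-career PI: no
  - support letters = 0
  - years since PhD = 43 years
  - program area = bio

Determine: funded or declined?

Funded

Atomic conditions:
  requested budget ≥ 820608 USD: 186058 ≥ 820608 is false
  years since PhD ≤ 28 years: 43 ≤ 28 is false
  IRB approval obtained: yes → true
  mean reviewer score ≤ 4.4: 3.2 ≤ 4.4 is true
  PI h-index ≥ 35: 29 ≥ 35 is false
  is a resubmission: yes → true
  institutional cost-share ≥ 27%: 5 ≥ 27 is false
  NOT early-career PI: no → true
  institution type = industry: industry == industry is true
  program area = bio: bio == bio is true
  support letters = 3: 0 == 3 is false
  project duration ≤ 16 months: 34 ≤ 16 is false
Combine:
[1] false OR false OR true = true
[2] true OR false = true
[3] true OR false = true
[4.1] NOT true = false
[4.3] NOT true = false
[4] false OR true OR false = true
[5.1] NOT false = true
[5.2] NOT false = true
[5] true OR true = true
[root] true AND true AND true AND true AND true = true
Overall: true → funded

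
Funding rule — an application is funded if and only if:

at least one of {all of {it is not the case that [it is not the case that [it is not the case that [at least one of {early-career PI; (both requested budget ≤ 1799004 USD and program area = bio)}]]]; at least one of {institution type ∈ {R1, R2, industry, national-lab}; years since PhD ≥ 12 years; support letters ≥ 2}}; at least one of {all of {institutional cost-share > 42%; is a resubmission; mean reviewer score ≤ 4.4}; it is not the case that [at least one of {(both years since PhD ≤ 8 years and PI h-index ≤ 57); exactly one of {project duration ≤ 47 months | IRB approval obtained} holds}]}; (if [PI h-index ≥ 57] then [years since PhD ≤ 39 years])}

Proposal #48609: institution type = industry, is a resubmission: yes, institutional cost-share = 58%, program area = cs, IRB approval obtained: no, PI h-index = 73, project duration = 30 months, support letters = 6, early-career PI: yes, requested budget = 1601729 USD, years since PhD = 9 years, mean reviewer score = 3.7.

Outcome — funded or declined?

Funded

Atomic conditions:
  early-career PI: yes → true
  requested budget ≤ 1799004 USD: 1601729 ≤ 1799004 is true
  program area = bio: cs == bio is false
  institution type ∈ {R1, R2, industry, national-lab}: industry is in the set → true
  years since PhD ≥ 12 years: 9 ≥ 12 is false
  support letters ≥ 2: 6 ≥ 2 is true
  institutional cost-share > 42%: 58 > 42 is true
  is a resubmission: yes → true
  mean reviewer score ≤ 4.4: 3.7 ≤ 4.4 is true
  years since PhD ≤ 8 years: 9 ≤ 8 is false
  PI h-index ≤ 57: 73 ≤ 57 is false
  project duration ≤ 47 months: 30 ≤ 47 is true
  IRB approval obtained: no → false
  PI h-index ≥ 57: 73 ≥ 57 is true
  years since PhD ≤ 39 years: 9 ≤ 39 is true
Combine:
[1.1.1.1.1.2] true AND false = false
[1.1.1.1.1] true OR false = true
[1.1.1.1] NOT true = false
[1.1.1] NOT false = true
[1.1] NOT true = false
[1.2] true OR false OR true = true
[1] false AND true = false
[2.1] true AND true AND true = true
[2.2.1.1] false AND false = false
[2.2.1.2] exactly-one(true, false) = true
[2.2.1] false OR true = true
[2.2] NOT true = false
[2] true OR false = true
[3] true → true = true
[root] false OR true OR true = true
Overall: true → funded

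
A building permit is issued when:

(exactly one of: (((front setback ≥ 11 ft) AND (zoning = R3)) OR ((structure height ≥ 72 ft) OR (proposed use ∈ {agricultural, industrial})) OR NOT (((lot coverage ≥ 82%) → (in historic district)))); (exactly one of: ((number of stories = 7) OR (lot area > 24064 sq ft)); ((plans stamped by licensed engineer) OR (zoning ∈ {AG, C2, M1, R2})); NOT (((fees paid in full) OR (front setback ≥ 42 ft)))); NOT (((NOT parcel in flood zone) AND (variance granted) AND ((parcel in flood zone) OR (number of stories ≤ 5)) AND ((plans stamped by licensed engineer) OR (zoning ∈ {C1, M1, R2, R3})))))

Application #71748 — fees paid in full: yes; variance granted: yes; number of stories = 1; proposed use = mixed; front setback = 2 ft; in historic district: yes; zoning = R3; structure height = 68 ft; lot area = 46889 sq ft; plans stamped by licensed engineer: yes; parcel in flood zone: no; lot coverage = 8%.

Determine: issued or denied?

Denied

Atomic conditions:
  front setback ≥ 11 ft: 2 ≥ 11 is false
  zoning = R3: R3 == R3 is true
  structure height ≥ 72 ft: 68 ≥ 72 is false
  proposed use ∈ {agricultural, industrial}: mixed is not in the set → false
  lot coverage ≥ 82%: 8 ≥ 82 is false
  in historic district: yes → true
  number of stories = 7: 1 == 7 is false
  lot area > 24064 sq ft: 46889 > 24064 is true
  plans stamped by licensed engineer: yes → true
  zoning ∈ {AG, C2, M1, R2}: R3 is not in the set → false
  fees paid in full: yes → true
  front setback ≥ 42 ft: 2 ≥ 42 is false
  NOT parcel in flood zone: no → true
  variance granted: yes → true
  parcel in flood zone: no → false
  number of stories ≤ 5: 1 ≤ 5 is true
  zoning ∈ {C1, M1, R2, R3}: R3 is in the set → true
Combine:
[1.1] false AND true = false
[1.2] false OR false = false
[1.3.1] false → true (antecedent false ⇒ implication holds) = true
[1.3] NOT true = false
[1] false OR false OR false = false
[2.1] false OR true = true
[2.2] true OR false = true
[2.3.1] true OR false = true
[2.3] NOT true = false
[2] exactly-one(true, true, false) = false
[3.1.3] false OR true = true
[3.1.4] true OR true = true
[3.1] true AND true AND true AND true = true
[3] NOT true = false
[root] exactly-one(false, false, false) = false
Overall: false → denied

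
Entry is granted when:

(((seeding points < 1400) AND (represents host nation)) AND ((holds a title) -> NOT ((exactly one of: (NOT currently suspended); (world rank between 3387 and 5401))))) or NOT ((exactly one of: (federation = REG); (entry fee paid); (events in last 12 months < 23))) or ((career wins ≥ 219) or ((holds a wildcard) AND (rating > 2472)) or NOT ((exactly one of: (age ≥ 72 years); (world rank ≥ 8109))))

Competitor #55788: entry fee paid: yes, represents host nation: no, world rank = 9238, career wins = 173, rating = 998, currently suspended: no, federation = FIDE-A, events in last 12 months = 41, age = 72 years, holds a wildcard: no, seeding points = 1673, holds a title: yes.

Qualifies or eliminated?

Qualifies

Atomic conditions:
  seeding points < 1400: 1673 < 1400 is false
  represents host nation: no → false
  holds a title: yes → true
  NOT currently suspended: no → true
  world rank between 3387 and 5401: 9238 in [3387, 5401] is false
  federation = REG: FIDE-A == REG is false
  entry fee paid: yes → true
  events in last 12 months < 23: 41 < 23 is false
  career wins ≥ 219: 173 ≥ 219 is false
  holds a wildcard: no → false
  rating > 2472: 998 > 2472 is false
  age ≥ 72 years: 72 ≥ 72 is true
  world rank ≥ 8109: 9238 ≥ 8109 is true
Combine:
[1.1] false AND false = false
[1.2.2.1] exactly-one(true, false) = true
[1.2.2] NOT true = false
[1.2] true → false = false
[1] false AND false = false
[2.1] exactly-one(false, true, false) = true
[2] NOT true = false
[3.2] false AND false = false
[3.3.1] exactly-one(true, true) = false
[3.3] NOT false = true
[3] false OR false OR true = true
[root] false OR false OR true = true
Overall: true → qualifies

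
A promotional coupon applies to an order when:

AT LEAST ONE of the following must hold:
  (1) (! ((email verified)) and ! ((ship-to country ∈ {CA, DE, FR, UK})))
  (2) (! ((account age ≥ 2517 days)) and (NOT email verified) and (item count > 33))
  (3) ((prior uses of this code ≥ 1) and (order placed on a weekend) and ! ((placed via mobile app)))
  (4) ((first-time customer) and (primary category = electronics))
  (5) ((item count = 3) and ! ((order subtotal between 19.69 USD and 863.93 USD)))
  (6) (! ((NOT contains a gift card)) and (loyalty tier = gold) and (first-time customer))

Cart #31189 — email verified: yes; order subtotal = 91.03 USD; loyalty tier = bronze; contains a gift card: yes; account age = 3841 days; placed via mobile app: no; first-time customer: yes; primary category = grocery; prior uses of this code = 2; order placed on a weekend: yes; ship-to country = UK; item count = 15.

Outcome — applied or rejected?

Applied

Atomic conditions:
  email verified: yes → true
  ship-to country ∈ {CA, DE, FR, UK}: UK is in the set → true
  account age ≥ 2517 days: 3841 ≥ 2517 is true
  NOT email verified: yes → false
  item count > 33: 15 > 33 is false
  prior uses of this code ≥ 1: 2 ≥ 1 is true
  order placed on a weekend: yes → true
  placed via mobile app: no → false
  first-time customer: yes → true
  primary category = electronics: grocery == electronics is false
  item count = 3: 15 == 3 is false
  order subtotal between 19.69 USD and 863.93 USD: 91.03 in [19.69, 863.93] is true
  NOT contains a gift card: yes → false
  loyalty tier = gold: bronze == gold is false
Combine:
[1.1] NOT true = false
[1.2] NOT true = false
[1] false AND false = false
[2.1] NOT true = false
[2] false AND false AND false = false
[3.3] NOT false = true
[3] true AND true AND true = true
[4] true AND false = false
[5.2] NOT true = false
[5] false AND false = false
[6.1] NOT false = true
[6] true AND false AND true = false
[root] false OR false OR true OR false OR false OR false = true
Overall: true → applied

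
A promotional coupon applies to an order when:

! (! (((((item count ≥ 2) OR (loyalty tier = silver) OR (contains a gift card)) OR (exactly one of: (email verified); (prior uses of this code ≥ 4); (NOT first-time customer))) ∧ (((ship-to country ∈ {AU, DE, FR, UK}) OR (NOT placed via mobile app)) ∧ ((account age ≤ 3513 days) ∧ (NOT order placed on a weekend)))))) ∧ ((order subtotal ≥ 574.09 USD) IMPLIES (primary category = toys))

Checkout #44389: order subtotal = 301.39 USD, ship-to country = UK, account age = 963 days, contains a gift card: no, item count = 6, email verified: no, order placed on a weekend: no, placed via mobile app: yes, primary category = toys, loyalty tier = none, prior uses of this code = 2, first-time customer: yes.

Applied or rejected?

Applied

Atomic conditions:
  item count ≥ 2: 6 ≥ 2 is true
  loyalty tier = silver: none == silver is false
  contains a gift card: no → false
  email verified: no → false
  prior uses of this code ≥ 4: 2 ≥ 4 is false
  NOT first-time customer: yes → false
  ship-to country ∈ {AU, DE, FR, UK}: UK is in the set → true
  NOT placed via mobile app: yes → false
  account age ≤ 3513 days: 963 ≤ 3513 is true
  NOT order placed on a weekend: no → true
  order subtotal ≥ 574.09 USD: 301.39 ≥ 574.09 is false
  primary category = toys: toys == toys is true
Combine:
[1.1.1.1.1] true OR false OR false = true
[1.1.1.1.2] exactly-one(false, false, false) = false
[1.1.1.1] true OR false = true
[1.1.1.2.1] true OR false = true
[1.1.1.2.2] true AND true = true
[1.1.1.2] true AND true = true
[1.1.1] true AND true = true
[1.1] NOT true = false
[1] NOT false = true
[2] false → true (antecedent false ⇒ implication holds) = true
[root] true AND true = true
Overall: true → applied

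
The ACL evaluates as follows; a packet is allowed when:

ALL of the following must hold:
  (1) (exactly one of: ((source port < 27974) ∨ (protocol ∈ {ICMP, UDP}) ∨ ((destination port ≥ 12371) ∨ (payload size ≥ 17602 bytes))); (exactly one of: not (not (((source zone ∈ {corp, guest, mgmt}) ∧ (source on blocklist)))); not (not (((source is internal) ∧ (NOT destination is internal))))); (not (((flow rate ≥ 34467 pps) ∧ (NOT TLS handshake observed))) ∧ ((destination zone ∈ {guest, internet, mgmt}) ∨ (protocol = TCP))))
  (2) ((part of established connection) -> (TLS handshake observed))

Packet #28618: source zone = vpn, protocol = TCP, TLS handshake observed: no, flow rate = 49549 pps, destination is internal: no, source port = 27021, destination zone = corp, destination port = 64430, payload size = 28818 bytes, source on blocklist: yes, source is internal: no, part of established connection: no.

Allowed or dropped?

Atomic conditions:
  source port < 27974: 27021 < 27974 is true
  protocol ∈ {ICMP, UDP}: TCP is not in the set → false
  destination port ≥ 12371: 64430 ≥ 12371 is true
  payload size ≥ 17602 bytes: 28818 ≥ 17602 is true
  source zone ∈ {corp, guest, mgmt}: vpn is not in the set → false
  source on blocklist: yes → true
  source is internal: no → false
  NOT destination is internal: no → true
  flow rate ≥ 34467 pps: 49549 ≥ 34467 is true
  NOT TLS handshake observed: no → true
  destination zone ∈ {guest, internet, mgmt}: corp is not in the set → false
  protocol = TCP: TCP == TCP is true
  part of established connection: no → false
  TLS handshake observed: no → false
Combine:
[1.1.3] true OR true = true
[1.1] true OR false OR true = true
[1.2.1.1.1] false AND true = false
[1.2.1.1] NOT false = true
[1.2.1] NOT true = false
[1.2.2.1.1] false AND true = false
[1.2.2.1] NOT false = true
[1.2.2] NOT true = false
[1.2] exactly-one(false, false) = false
[1.3.1.1] true AND true = true
[1.3.1] NOT true = false
[1.3.2] false OR true = true
[1.3] false AND true = false
[1] exactly-one(true, false, false) = true
[2] false → false (antecedent false ⇒ implication holds) = true
[root] true AND true = true
Overall: true → allowed

Allowed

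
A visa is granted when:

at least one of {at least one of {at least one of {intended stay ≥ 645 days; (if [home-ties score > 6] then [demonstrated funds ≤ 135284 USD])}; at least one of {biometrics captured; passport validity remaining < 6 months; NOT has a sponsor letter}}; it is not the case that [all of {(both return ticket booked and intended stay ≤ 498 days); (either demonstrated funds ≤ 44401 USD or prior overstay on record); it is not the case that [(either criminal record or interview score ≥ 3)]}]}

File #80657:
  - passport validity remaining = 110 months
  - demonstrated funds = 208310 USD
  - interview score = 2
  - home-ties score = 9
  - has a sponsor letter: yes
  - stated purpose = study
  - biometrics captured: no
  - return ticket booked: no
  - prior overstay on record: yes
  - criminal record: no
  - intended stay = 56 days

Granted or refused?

Granted

Atomic conditions:
  intended stay ≥ 645 days: 56 ≥ 645 is false
  home-ties score > 6: 9 > 6 is true
  demonstrated funds ≤ 135284 USD: 208310 ≤ 135284 is false
  biometrics captured: no → false
  passport validity remaining < 6 months: 110 < 6 is false
  NOT has a sponsor letter: yes → false
  return ticket booked: no → false
  intended stay ≤ 498 days: 56 ≤ 498 is true
  demonstrated funds ≤ 44401 USD: 208310 ≤ 44401 is false
  prior overstay on record: yes → true
  criminal record: no → false
  interview score ≥ 3: 2 ≥ 3 is false
Combine:
[1.1.2] true → false = false
[1.1] false OR false = false
[1.2] false OR false OR false = false
[1] false OR false = false
[2.1.1] false AND true = false
[2.1.2] false OR true = true
[2.1.3.1] false OR false = false
[2.1.3] NOT false = true
[2.1] false AND true AND true = false
[2] NOT false = true
[root] false OR true = true
Overall: true → granted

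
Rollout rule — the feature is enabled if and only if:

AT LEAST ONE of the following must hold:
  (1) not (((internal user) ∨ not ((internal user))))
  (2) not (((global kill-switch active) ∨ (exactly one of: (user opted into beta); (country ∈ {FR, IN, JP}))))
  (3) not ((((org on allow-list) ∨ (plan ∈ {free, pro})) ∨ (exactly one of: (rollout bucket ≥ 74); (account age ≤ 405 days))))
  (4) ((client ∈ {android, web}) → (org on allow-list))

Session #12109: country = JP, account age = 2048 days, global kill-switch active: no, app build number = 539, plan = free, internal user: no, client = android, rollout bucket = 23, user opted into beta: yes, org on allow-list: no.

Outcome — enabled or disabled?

Atomic conditions:
  internal user: no → false
  global kill-switch active: no → false
  user opted into beta: yes → true
  country ∈ {FR, IN, JP}: JP is in the set → true
  org on allow-list: no → false
  plan ∈ {free, pro}: free is in the set → true
  rollout bucket ≥ 74: 23 ≥ 74 is false
  account age ≤ 405 days: 2048 ≤ 405 is false
  client ∈ {android, web}: android is in the set → true
Combine:
[1.1.2] NOT false = true
[1.1] false OR true = true
[1] NOT true = false
[2.1.2] exactly-one(true, true) = false
[2.1] false OR false = false
[2] NOT false = true
[3.1.1] false OR true = true
[3.1.2] exactly-one(false, false) = false
[3.1] true OR false = true
[3] NOT true = false
[4] true → false = false
[root] false OR true OR false OR false = true
Overall: true → enabled

Enabled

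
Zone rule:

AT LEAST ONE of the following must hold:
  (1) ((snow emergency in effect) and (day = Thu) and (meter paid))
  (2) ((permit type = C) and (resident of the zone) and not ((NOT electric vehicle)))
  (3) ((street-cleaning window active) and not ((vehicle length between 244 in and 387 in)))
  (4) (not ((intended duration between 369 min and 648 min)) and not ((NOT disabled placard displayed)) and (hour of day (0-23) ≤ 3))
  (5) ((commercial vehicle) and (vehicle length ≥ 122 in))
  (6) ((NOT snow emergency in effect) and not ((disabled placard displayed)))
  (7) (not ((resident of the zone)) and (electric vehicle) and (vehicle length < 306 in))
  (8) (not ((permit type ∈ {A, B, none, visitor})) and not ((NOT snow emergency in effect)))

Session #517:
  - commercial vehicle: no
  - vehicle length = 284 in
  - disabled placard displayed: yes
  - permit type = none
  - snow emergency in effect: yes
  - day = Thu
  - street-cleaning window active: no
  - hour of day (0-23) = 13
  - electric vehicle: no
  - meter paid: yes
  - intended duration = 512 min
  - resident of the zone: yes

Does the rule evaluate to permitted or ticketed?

Atomic conditions:
  snow emergency in effect: yes → true
  day = Thu: Thu == Thu is true
  meter paid: yes → true
  permit type = C: none == C is false
  resident of the zone: yes → true
  NOT electric vehicle: no → true
  street-cleaning window active: no → false
  vehicle length between 244 in and 387 in: 284 in [244, 387] is true
  intended duration between 369 min and 648 min: 512 in [369, 648] is true
  NOT disabled placard displayed: yes → false
  hour of day (0-23) ≤ 3: 13 ≤ 3 is false
  commercial vehicle: no → false
  vehicle length ≥ 122 in: 284 ≥ 122 is true
  NOT snow emergency in effect: yes → false
  disabled placard displayed: yes → true
  electric vehicle: no → false
  vehicle length < 306 in: 284 < 306 is true
  permit type ∈ {A, B, none, visitor}: none is in the set → true
Combine:
[1] true AND true AND true = true
[2.3] NOT true = false
[2] false AND true AND false = false
[3.2] NOT true = false
[3] false AND false = false
[4.1] NOT true = false
[4.2] NOT false = true
[4] false AND true AND false = false
[5] false AND true = false
[6.2] NOT true = false
[6] false AND false = false
[7.1] NOT true = false
[7] false AND false AND true = false
[8.1] NOT true = false
[8.2] NOT false = true
[8] false AND true = false
[root] true OR false OR false OR false OR false OR false OR false OR false = true
Overall: true → permitted

Permitted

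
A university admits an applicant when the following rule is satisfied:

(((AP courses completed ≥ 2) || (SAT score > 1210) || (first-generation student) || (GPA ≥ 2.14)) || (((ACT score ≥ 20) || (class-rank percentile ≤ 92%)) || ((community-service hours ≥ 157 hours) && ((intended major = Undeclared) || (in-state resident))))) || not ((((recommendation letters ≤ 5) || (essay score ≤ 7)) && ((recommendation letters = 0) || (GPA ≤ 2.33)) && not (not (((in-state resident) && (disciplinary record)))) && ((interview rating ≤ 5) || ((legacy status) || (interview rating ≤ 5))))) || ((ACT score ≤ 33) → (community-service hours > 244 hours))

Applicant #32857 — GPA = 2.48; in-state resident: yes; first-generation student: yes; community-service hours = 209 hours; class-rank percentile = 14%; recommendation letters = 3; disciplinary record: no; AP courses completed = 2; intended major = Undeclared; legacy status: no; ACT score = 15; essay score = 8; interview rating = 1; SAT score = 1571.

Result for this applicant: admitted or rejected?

Admitted

Atomic conditions:
  AP courses completed ≥ 2: 2 ≥ 2 is true
  SAT score > 1210: 1571 > 1210 is true
  first-generation student: yes → true
  GPA ≥ 2.14: 2.48 ≥ 2.14 is true
  ACT score ≥ 20: 15 ≥ 20 is false
  class-rank percentile ≤ 92%: 14 ≤ 92 is true
  community-service hours ≥ 157 hours: 209 ≥ 157 is true
  intended major = Undeclared: Undeclared == Undeclared is true
  in-state resident: yes → true
  recommendation letters ≤ 5: 3 ≤ 5 is true
  essay score ≤ 7: 8 ≤ 7 is false
  recommendation letters = 0: 3 == 0 is false
  GPA ≤ 2.33: 2.48 ≤ 2.33 is false
  disciplinary record: no → false
  interview rating ≤ 5: 1 ≤ 5 is true
  legacy status: no → false
  ACT score ≤ 33: 15 ≤ 33 is true
  community-service hours > 244 hours: 209 > 244 is false
Combine:
[1.1] true OR true OR true OR true = true
[1.2.1] false OR true = true
[1.2.2.2] true OR true = true
[1.2.2] true AND true = true
[1.2] true OR true = true
[1] true OR true = true
[2.1.1] true OR false = true
[2.1.2] false OR false = false
[2.1.3.1.1] true AND false = false
[2.1.3.1] NOT false = true
[2.1.3] NOT true = false
[2.1.4.2] false OR true = true
[2.1.4] true OR true = true
[2.1] true AND false AND false AND true = false
[2] NOT false = true
[3] true → false = false
[root] true OR true OR false = true
Overall: true → admitted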